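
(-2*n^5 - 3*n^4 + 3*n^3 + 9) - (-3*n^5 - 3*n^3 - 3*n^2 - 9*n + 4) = n^5 - 3*n^4 + 6*n^3 + 3*n^2 + 9*n + 5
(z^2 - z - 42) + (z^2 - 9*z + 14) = 2*z^2 - 10*z - 28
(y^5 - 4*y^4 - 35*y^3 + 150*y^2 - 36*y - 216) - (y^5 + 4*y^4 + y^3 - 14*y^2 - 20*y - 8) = -8*y^4 - 36*y^3 + 164*y^2 - 16*y - 208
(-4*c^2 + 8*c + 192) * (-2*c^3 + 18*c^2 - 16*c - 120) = 8*c^5 - 88*c^4 - 176*c^3 + 3808*c^2 - 4032*c - 23040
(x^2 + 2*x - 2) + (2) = x^2 + 2*x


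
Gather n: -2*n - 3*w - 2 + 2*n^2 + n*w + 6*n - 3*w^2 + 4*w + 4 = 2*n^2 + n*(w + 4) - 3*w^2 + w + 2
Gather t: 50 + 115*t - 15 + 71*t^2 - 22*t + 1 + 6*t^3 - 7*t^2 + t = 6*t^3 + 64*t^2 + 94*t + 36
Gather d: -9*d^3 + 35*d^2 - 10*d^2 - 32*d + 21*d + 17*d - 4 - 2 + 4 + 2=-9*d^3 + 25*d^2 + 6*d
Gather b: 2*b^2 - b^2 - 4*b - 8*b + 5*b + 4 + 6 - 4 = b^2 - 7*b + 6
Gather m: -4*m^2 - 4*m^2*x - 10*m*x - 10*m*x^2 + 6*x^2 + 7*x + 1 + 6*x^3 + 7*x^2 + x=m^2*(-4*x - 4) + m*(-10*x^2 - 10*x) + 6*x^3 + 13*x^2 + 8*x + 1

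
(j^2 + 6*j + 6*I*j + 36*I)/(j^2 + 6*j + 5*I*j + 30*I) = (j + 6*I)/(j + 5*I)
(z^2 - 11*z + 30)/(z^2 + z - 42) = (z - 5)/(z + 7)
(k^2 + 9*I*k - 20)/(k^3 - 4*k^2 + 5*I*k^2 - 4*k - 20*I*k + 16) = (k + 5*I)/(k^2 + k*(-4 + I) - 4*I)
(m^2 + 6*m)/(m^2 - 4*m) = (m + 6)/(m - 4)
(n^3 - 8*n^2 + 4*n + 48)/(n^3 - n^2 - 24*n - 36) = (n - 4)/(n + 3)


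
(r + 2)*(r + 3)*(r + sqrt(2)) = r^3 + sqrt(2)*r^2 + 5*r^2 + 6*r + 5*sqrt(2)*r + 6*sqrt(2)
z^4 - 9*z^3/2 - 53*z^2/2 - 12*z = z*(z - 8)*(z + 1/2)*(z + 3)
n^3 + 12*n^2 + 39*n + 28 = (n + 1)*(n + 4)*(n + 7)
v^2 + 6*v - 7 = (v - 1)*(v + 7)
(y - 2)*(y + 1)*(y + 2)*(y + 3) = y^4 + 4*y^3 - y^2 - 16*y - 12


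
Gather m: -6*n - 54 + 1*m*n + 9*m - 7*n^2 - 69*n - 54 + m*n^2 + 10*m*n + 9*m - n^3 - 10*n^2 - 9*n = m*(n^2 + 11*n + 18) - n^3 - 17*n^2 - 84*n - 108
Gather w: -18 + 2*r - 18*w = 2*r - 18*w - 18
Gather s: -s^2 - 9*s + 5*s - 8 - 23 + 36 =-s^2 - 4*s + 5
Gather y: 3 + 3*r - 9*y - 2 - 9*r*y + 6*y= 3*r + y*(-9*r - 3) + 1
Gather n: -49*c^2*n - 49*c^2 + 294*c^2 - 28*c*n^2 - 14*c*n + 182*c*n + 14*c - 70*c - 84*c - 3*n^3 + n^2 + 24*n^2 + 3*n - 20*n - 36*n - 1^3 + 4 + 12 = 245*c^2 - 140*c - 3*n^3 + n^2*(25 - 28*c) + n*(-49*c^2 + 168*c - 53) + 15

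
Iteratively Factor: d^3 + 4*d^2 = (d)*(d^2 + 4*d) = d*(d + 4)*(d)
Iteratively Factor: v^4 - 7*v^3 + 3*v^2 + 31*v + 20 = (v + 1)*(v^3 - 8*v^2 + 11*v + 20) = (v - 5)*(v + 1)*(v^2 - 3*v - 4) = (v - 5)*(v - 4)*(v + 1)*(v + 1)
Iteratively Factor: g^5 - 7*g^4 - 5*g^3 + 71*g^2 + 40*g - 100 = (g - 1)*(g^4 - 6*g^3 - 11*g^2 + 60*g + 100) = (g - 1)*(g + 2)*(g^3 - 8*g^2 + 5*g + 50) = (g - 5)*(g - 1)*(g + 2)*(g^2 - 3*g - 10) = (g - 5)*(g - 1)*(g + 2)^2*(g - 5)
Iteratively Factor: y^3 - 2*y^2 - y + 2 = (y - 2)*(y^2 - 1) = (y - 2)*(y + 1)*(y - 1)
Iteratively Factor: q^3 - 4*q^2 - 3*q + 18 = (q + 2)*(q^2 - 6*q + 9) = (q - 3)*(q + 2)*(q - 3)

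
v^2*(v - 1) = v^3 - v^2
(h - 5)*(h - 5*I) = h^2 - 5*h - 5*I*h + 25*I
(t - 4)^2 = t^2 - 8*t + 16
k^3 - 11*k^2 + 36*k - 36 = (k - 6)*(k - 3)*(k - 2)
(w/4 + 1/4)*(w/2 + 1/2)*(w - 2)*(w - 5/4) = w^4/8 - 5*w^3/32 - 3*w^2/8 + 7*w/32 + 5/16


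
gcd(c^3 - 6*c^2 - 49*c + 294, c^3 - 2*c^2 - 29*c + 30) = c - 6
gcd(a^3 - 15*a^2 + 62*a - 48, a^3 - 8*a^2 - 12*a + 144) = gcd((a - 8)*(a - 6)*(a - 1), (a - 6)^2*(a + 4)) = a - 6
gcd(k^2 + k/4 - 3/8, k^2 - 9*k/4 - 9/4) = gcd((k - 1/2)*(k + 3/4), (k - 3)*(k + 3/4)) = k + 3/4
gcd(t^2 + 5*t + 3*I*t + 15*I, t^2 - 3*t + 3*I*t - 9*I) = t + 3*I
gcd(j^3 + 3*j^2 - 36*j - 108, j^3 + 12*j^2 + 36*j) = j + 6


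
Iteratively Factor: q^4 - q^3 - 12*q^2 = (q)*(q^3 - q^2 - 12*q) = q*(q - 4)*(q^2 + 3*q) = q^2*(q - 4)*(q + 3)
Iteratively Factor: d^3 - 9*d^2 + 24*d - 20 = (d - 2)*(d^2 - 7*d + 10) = (d - 2)^2*(d - 5)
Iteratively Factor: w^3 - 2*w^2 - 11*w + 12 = (w - 1)*(w^2 - w - 12) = (w - 1)*(w + 3)*(w - 4)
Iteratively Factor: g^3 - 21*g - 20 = (g - 5)*(g^2 + 5*g + 4) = (g - 5)*(g + 4)*(g + 1)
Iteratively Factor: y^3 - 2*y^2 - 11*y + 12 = (y - 1)*(y^2 - y - 12) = (y - 4)*(y - 1)*(y + 3)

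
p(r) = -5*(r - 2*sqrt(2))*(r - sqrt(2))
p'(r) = -10*r + 15*sqrt(2)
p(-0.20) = -24.44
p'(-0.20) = 23.21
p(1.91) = 2.28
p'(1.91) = 2.11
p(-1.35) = -57.75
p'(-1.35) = 34.71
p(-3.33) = -146.08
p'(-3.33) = 54.51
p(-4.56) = -220.70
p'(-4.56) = 66.81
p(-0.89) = -42.84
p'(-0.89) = 30.11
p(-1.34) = -57.40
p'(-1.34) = 34.61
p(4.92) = -36.66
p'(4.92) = -27.99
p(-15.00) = -1463.20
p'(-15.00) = 171.21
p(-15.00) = -1463.20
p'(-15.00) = 171.21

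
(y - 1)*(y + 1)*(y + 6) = y^3 + 6*y^2 - y - 6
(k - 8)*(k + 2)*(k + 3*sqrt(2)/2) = k^3 - 6*k^2 + 3*sqrt(2)*k^2/2 - 16*k - 9*sqrt(2)*k - 24*sqrt(2)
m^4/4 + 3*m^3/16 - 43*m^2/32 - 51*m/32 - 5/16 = (m/4 + 1/4)*(m - 5/2)*(m + 1/4)*(m + 2)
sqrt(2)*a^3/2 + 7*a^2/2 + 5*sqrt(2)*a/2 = a*(a + 5*sqrt(2)/2)*(sqrt(2)*a/2 + 1)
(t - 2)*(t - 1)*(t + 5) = t^3 + 2*t^2 - 13*t + 10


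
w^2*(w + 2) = w^3 + 2*w^2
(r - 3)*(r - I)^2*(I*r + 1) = I*r^4 + 3*r^3 - 3*I*r^3 - 9*r^2 - 3*I*r^2 - r + 9*I*r + 3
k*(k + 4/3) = k^2 + 4*k/3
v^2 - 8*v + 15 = (v - 5)*(v - 3)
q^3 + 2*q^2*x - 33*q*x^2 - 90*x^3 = (q - 6*x)*(q + 3*x)*(q + 5*x)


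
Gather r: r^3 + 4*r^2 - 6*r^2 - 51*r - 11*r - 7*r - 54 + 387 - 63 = r^3 - 2*r^2 - 69*r + 270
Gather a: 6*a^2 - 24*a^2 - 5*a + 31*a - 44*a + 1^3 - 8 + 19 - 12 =-18*a^2 - 18*a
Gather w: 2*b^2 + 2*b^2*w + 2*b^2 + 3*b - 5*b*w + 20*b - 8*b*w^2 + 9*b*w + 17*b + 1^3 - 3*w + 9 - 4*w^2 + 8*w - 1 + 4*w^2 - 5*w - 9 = 4*b^2 - 8*b*w^2 + 40*b + w*(2*b^2 + 4*b)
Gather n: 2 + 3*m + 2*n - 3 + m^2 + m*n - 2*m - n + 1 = m^2 + m + n*(m + 1)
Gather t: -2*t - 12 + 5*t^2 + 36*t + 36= 5*t^2 + 34*t + 24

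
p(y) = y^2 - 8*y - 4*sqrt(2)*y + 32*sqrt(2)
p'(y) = 2*y - 8 - 4*sqrt(2)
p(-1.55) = 68.83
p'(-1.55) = -16.76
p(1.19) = 30.42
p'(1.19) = -11.28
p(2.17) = 20.33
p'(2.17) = -9.32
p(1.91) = 22.82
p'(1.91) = -9.84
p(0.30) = 41.25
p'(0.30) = -13.06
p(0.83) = 34.61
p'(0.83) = -12.00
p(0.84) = 34.49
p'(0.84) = -11.98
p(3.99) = 6.68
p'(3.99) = -5.68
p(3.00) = 13.28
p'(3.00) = -7.66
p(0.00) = 45.25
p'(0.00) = -13.66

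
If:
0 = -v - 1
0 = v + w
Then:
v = -1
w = 1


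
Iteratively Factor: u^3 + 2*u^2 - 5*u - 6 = (u - 2)*(u^2 + 4*u + 3) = (u - 2)*(u + 1)*(u + 3)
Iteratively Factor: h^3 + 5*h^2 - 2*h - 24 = (h + 4)*(h^2 + h - 6) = (h - 2)*(h + 4)*(h + 3)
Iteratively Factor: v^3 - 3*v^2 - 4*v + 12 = (v - 2)*(v^2 - v - 6) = (v - 3)*(v - 2)*(v + 2)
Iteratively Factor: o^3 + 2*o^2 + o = (o + 1)*(o^2 + o) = o*(o + 1)*(o + 1)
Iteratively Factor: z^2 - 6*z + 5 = (z - 5)*(z - 1)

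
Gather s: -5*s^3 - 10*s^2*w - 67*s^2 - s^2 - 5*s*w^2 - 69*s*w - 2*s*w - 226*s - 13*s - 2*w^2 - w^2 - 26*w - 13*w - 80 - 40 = -5*s^3 + s^2*(-10*w - 68) + s*(-5*w^2 - 71*w - 239) - 3*w^2 - 39*w - 120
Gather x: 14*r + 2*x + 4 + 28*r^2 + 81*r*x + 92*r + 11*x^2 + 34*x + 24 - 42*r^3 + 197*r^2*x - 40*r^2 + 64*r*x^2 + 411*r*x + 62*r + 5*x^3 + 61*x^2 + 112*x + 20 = -42*r^3 - 12*r^2 + 168*r + 5*x^3 + x^2*(64*r + 72) + x*(197*r^2 + 492*r + 148) + 48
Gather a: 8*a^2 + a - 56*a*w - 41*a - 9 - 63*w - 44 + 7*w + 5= 8*a^2 + a*(-56*w - 40) - 56*w - 48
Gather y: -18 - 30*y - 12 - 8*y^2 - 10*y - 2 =-8*y^2 - 40*y - 32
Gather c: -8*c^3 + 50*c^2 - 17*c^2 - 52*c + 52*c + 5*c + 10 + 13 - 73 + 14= -8*c^3 + 33*c^2 + 5*c - 36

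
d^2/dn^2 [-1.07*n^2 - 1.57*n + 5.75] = -2.14000000000000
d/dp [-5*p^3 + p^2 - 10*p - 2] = -15*p^2 + 2*p - 10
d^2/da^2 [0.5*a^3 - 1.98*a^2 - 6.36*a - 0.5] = 3.0*a - 3.96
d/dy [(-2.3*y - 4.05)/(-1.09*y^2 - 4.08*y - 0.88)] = (2.507*y^2 + 9.384*y - (2.18*y + 4.08)*(2.3*y + 4.05) + 2.024)/(1.09*y^2 + 4.08*y + 0.88)^2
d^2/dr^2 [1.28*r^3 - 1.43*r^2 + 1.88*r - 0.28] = 7.68*r - 2.86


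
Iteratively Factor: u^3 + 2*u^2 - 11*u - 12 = (u + 1)*(u^2 + u - 12) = (u + 1)*(u + 4)*(u - 3)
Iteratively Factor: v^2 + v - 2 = (v - 1)*(v + 2)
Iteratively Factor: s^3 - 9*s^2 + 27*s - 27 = (s - 3)*(s^2 - 6*s + 9) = (s - 3)^2*(s - 3)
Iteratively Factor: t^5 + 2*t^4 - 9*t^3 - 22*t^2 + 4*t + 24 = (t - 3)*(t^4 + 5*t^3 + 6*t^2 - 4*t - 8) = (t - 3)*(t - 1)*(t^3 + 6*t^2 + 12*t + 8) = (t - 3)*(t - 1)*(t + 2)*(t^2 + 4*t + 4) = (t - 3)*(t - 1)*(t + 2)^2*(t + 2)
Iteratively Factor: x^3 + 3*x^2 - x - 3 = (x - 1)*(x^2 + 4*x + 3) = (x - 1)*(x + 3)*(x + 1)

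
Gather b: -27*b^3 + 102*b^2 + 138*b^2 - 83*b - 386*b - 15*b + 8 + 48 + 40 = -27*b^3 + 240*b^2 - 484*b + 96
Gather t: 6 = 6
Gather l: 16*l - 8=16*l - 8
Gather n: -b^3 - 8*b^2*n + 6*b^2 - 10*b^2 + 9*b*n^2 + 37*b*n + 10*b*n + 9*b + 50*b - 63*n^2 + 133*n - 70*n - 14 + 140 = -b^3 - 4*b^2 + 59*b + n^2*(9*b - 63) + n*(-8*b^2 + 47*b + 63) + 126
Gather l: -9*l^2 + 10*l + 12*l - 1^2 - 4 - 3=-9*l^2 + 22*l - 8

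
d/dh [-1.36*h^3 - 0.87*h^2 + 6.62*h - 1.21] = -4.08*h^2 - 1.74*h + 6.62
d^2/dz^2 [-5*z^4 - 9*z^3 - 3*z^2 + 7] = -60*z^2 - 54*z - 6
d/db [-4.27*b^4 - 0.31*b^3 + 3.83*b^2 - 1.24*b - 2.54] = -17.08*b^3 - 0.93*b^2 + 7.66*b - 1.24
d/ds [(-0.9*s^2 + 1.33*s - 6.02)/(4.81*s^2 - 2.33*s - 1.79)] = (-4.3003*s^2 + 61.1344*s - 16.4073)/(23.1361*s^4 - 22.4146*s^3 - 11.7909*s^2 + 8.3414*s + 3.2041)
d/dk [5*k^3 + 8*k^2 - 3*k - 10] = 15*k^2 + 16*k - 3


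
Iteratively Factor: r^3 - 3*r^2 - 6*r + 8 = (r + 2)*(r^2 - 5*r + 4) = (r - 1)*(r + 2)*(r - 4)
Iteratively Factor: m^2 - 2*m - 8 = (m - 4)*(m + 2)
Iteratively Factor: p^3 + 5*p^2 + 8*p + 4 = (p + 1)*(p^2 + 4*p + 4) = (p + 1)*(p + 2)*(p + 2)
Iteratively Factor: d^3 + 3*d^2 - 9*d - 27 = (d + 3)*(d^2 - 9) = (d - 3)*(d + 3)*(d + 3)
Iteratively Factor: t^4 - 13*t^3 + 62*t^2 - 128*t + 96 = (t - 3)*(t^3 - 10*t^2 + 32*t - 32) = (t - 4)*(t - 3)*(t^2 - 6*t + 8) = (t - 4)^2*(t - 3)*(t - 2)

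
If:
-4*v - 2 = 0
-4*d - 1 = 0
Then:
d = -1/4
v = -1/2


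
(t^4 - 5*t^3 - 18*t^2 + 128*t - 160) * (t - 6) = t^5 - 11*t^4 + 12*t^3 + 236*t^2 - 928*t + 960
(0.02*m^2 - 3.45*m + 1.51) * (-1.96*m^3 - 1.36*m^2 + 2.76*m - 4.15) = -0.0392*m^5 + 6.7348*m^4 + 1.7876*m^3 - 11.6586*m^2 + 18.4851*m - 6.2665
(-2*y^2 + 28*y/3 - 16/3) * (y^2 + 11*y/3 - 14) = -2*y^4 + 2*y^3 + 512*y^2/9 - 1352*y/9 + 224/3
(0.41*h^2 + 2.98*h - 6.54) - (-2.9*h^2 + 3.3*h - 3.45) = 3.31*h^2 - 0.32*h - 3.09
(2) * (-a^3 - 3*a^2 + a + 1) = -2*a^3 - 6*a^2 + 2*a + 2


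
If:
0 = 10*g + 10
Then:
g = -1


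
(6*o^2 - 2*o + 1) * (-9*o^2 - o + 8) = -54*o^4 + 12*o^3 + 41*o^2 - 17*o + 8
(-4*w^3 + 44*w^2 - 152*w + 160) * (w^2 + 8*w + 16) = -4*w^5 + 12*w^4 + 136*w^3 - 352*w^2 - 1152*w + 2560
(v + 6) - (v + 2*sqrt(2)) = 6 - 2*sqrt(2)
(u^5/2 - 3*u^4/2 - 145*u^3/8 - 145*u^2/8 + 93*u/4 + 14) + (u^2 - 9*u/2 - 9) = u^5/2 - 3*u^4/2 - 145*u^3/8 - 137*u^2/8 + 75*u/4 + 5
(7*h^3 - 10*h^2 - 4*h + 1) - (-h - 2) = 7*h^3 - 10*h^2 - 3*h + 3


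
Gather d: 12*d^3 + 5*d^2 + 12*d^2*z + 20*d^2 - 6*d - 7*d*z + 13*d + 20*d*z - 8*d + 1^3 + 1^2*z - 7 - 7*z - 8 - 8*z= 12*d^3 + d^2*(12*z + 25) + d*(13*z - 1) - 14*z - 14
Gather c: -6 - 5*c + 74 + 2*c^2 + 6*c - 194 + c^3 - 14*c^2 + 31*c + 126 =c^3 - 12*c^2 + 32*c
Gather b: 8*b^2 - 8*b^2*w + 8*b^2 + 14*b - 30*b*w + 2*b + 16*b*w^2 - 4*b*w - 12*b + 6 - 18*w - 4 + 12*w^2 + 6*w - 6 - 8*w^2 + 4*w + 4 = b^2*(16 - 8*w) + b*(16*w^2 - 34*w + 4) + 4*w^2 - 8*w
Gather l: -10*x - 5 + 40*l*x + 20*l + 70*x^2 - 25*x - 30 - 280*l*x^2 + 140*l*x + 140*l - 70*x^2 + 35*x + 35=l*(-280*x^2 + 180*x + 160)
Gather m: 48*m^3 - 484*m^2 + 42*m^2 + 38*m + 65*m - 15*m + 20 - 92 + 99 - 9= 48*m^3 - 442*m^2 + 88*m + 18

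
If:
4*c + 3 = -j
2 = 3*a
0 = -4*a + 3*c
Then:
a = 2/3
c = 8/9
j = -59/9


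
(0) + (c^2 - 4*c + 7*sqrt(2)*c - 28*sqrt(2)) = c^2 - 4*c + 7*sqrt(2)*c - 28*sqrt(2)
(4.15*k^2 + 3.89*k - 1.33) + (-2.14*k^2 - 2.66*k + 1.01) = 2.01*k^2 + 1.23*k - 0.32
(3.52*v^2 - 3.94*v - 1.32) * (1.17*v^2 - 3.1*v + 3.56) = 4.1184*v^4 - 15.5218*v^3 + 23.2008*v^2 - 9.9344*v - 4.6992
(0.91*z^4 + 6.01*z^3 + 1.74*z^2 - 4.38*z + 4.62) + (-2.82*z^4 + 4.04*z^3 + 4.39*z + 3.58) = -1.91*z^4 + 10.05*z^3 + 1.74*z^2 + 0.00999999999999979*z + 8.2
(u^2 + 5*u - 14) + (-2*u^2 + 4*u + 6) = -u^2 + 9*u - 8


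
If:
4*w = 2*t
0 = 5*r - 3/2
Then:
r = 3/10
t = 2*w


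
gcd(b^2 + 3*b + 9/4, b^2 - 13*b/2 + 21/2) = 1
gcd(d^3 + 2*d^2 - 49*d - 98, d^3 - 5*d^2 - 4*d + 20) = d + 2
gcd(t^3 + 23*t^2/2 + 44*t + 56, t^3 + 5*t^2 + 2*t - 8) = t + 4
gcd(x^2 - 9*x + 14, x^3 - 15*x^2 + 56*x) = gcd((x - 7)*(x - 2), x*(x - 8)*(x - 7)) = x - 7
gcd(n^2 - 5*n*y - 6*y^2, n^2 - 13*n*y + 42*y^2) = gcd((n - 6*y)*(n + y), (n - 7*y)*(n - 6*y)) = -n + 6*y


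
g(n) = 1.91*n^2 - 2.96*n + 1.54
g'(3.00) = 8.50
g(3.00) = 9.85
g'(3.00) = 8.50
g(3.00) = 9.85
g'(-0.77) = -5.90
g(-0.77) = 4.95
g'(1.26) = 1.85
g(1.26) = 0.84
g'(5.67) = 18.70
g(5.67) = 46.16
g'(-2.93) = -14.15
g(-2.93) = 26.61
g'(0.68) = -0.36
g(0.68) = 0.41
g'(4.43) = 13.96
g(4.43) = 25.91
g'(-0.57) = -5.14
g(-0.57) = 3.85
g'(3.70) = 11.17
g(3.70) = 16.74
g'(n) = 3.82*n - 2.96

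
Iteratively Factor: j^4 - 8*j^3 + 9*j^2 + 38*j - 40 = (j + 2)*(j^3 - 10*j^2 + 29*j - 20) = (j - 1)*(j + 2)*(j^2 - 9*j + 20) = (j - 4)*(j - 1)*(j + 2)*(j - 5)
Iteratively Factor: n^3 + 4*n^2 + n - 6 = (n - 1)*(n^2 + 5*n + 6) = (n - 1)*(n + 3)*(n + 2)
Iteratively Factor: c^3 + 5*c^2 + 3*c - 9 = (c - 1)*(c^2 + 6*c + 9) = (c - 1)*(c + 3)*(c + 3)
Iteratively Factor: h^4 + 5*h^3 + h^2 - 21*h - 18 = (h - 2)*(h^3 + 7*h^2 + 15*h + 9) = (h - 2)*(h + 3)*(h^2 + 4*h + 3) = (h - 2)*(h + 1)*(h + 3)*(h + 3)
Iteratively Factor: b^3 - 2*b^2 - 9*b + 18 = (b + 3)*(b^2 - 5*b + 6) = (b - 2)*(b + 3)*(b - 3)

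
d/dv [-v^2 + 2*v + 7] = 2 - 2*v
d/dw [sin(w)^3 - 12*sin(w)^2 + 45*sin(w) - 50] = 3*(sin(w)^2 - 8*sin(w) + 15)*cos(w)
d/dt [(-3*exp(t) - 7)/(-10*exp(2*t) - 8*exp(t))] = (-15*exp(2*t) - 70*exp(t) - 28)*exp(-t)/(2*(25*exp(2*t) + 40*exp(t) + 16))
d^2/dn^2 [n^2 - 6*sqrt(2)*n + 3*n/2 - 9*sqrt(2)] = 2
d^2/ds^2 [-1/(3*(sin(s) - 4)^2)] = 2*(4*sin(s) - cos(2*s) - 2)/(3*(sin(s) - 4)^4)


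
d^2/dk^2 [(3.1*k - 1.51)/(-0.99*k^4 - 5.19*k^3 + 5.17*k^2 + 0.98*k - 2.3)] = (-36.45972*k^7 - 225.25074*k^6 - 173.05515*k^5 + 830.001798*k^4 - 710.207996*k^3 + 598.880022*k^2 - 283.418424*k + 24.836428)/(0.970299*k^12 + 15.260157*k^11 + 64.798866*k^10 - 22.466997*k^9 - 361.843416*k^8 + 437.978223*k^7 + 137.664449*k^6 - 447.304038*k^5 + 115.055346*k^4 + 151.343188*k^3 - 75.42114*k^2 - 15.5526*k + 12.167)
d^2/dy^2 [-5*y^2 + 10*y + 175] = -10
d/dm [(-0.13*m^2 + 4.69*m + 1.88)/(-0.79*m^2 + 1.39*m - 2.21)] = (3.5244*m^2 + 3.545*m - 12.9781)/(0.6241*m^4 - 2.1962*m^3 + 5.4239*m^2 - 6.1438*m + 4.8841)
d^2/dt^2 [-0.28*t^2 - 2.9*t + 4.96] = -0.560000000000000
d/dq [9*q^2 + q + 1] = 18*q + 1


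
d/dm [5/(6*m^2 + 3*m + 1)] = 15*(-4*m - 1)/(6*m^2 + 3*m + 1)^2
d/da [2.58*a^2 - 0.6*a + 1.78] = 5.16*a - 0.6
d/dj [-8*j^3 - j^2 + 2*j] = -24*j^2 - 2*j + 2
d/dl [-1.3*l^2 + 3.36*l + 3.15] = 3.36 - 2.6*l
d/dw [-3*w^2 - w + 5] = -6*w - 1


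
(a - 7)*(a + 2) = a^2 - 5*a - 14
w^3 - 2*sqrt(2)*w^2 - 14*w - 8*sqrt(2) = (w - 4*sqrt(2))*(w + sqrt(2))^2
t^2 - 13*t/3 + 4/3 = (t - 4)*(t - 1/3)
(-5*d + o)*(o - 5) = -5*d*o + 25*d + o^2 - 5*o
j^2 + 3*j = j*(j + 3)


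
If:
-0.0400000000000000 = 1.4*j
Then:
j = -0.03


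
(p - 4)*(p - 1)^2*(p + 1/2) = p^4 - 11*p^3/2 + 6*p^2 + p/2 - 2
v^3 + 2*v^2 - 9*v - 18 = (v - 3)*(v + 2)*(v + 3)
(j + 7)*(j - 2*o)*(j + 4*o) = j^3 + 2*j^2*o + 7*j^2 - 8*j*o^2 + 14*j*o - 56*o^2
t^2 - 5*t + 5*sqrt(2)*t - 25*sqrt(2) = (t - 5)*(t + 5*sqrt(2))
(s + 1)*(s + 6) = s^2 + 7*s + 6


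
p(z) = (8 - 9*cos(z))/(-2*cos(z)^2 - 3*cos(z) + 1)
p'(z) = (8 - 9*cos(z))*(-4*sin(z)*cos(z) - 3*sin(z))/(-2*cos(z)^2 - 3*cos(z) + 1)^2 + 9*sin(z)/(-2*cos(z)^2 - 3*cos(z) + 1)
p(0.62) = -0.24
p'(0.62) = -2.21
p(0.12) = 0.24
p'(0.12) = -0.22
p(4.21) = 6.23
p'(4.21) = -1.02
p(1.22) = -18.37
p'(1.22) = -314.17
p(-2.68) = 7.71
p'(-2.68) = -2.88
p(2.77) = 7.96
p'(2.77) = 2.61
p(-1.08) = -4.38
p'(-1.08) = 31.23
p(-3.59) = 7.75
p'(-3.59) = 2.85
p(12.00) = -0.14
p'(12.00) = 1.79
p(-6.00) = 0.17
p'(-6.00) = -0.59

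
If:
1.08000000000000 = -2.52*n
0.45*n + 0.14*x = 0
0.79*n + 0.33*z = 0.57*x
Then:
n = -0.43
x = 1.38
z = 3.41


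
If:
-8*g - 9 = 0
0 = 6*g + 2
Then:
No Solution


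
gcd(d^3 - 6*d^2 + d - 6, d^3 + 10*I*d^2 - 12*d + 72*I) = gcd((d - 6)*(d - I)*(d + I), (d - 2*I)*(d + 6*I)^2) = 1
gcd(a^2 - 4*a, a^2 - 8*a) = a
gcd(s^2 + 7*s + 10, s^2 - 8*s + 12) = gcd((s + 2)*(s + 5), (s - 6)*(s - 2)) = 1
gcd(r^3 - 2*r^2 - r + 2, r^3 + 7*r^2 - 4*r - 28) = r - 2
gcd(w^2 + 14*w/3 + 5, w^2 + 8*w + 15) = w + 3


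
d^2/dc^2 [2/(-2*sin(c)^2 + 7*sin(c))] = 2*(16*sin(c) - 42 + 25/sin(c) + 84/sin(c)^2 - 98/sin(c)^3)/(2*sin(c) - 7)^3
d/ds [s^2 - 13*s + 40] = 2*s - 13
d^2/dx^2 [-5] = 0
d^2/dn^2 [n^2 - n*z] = 2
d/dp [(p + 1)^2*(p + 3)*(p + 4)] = 4*p^3 + 27*p^2 + 54*p + 31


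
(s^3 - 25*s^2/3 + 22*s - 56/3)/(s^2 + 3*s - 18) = (3*s^3 - 25*s^2 + 66*s - 56)/(3*(s^2 + 3*s - 18))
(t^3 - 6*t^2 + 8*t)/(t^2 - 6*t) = (t^2 - 6*t + 8)/(t - 6)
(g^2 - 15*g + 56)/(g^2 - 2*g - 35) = (g - 8)/(g + 5)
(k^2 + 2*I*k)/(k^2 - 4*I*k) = (k + 2*I)/(k - 4*I)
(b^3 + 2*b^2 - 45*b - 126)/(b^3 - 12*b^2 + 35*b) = (b^2 + 9*b + 18)/(b*(b - 5))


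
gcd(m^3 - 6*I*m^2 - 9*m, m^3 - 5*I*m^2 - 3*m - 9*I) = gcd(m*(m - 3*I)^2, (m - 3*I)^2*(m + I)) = m^2 - 6*I*m - 9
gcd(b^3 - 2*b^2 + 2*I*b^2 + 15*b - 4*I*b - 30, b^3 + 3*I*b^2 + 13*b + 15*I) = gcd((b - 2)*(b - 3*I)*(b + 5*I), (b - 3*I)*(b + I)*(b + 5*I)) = b^2 + 2*I*b + 15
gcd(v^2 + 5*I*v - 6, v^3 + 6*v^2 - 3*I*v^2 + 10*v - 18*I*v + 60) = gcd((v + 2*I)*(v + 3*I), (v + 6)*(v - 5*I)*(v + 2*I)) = v + 2*I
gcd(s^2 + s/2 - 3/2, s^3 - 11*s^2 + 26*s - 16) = s - 1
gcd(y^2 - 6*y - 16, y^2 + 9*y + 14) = y + 2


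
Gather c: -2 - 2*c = -2*c - 2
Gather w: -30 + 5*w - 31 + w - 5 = 6*w - 66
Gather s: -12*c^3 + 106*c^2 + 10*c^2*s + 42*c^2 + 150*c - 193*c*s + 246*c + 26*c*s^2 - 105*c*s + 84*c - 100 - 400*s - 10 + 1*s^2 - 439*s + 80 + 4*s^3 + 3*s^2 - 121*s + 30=-12*c^3 + 148*c^2 + 480*c + 4*s^3 + s^2*(26*c + 4) + s*(10*c^2 - 298*c - 960)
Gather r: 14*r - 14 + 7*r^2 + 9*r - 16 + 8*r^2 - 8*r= 15*r^2 + 15*r - 30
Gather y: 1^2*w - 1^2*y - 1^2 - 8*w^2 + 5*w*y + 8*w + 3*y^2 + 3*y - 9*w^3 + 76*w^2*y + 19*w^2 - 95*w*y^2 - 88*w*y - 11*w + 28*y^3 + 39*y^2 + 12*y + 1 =-9*w^3 + 11*w^2 - 2*w + 28*y^3 + y^2*(42 - 95*w) + y*(76*w^2 - 83*w + 14)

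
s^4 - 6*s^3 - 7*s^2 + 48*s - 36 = (s - 6)*(s - 2)*(s - 1)*(s + 3)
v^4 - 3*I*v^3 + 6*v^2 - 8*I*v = v*(v - 4*I)*(v - I)*(v + 2*I)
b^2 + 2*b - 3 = (b - 1)*(b + 3)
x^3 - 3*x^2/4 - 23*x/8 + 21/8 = (x - 3/2)*(x - 1)*(x + 7/4)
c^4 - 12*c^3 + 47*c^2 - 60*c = c*(c - 5)*(c - 4)*(c - 3)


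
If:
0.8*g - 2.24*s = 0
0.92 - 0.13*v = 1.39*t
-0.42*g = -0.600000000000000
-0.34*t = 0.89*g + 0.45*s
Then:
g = 1.43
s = 0.51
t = -4.41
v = 54.28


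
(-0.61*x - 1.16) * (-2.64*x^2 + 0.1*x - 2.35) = 1.6104*x^3 + 3.0014*x^2 + 1.3175*x + 2.726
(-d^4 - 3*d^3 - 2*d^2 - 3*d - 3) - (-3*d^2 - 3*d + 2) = -d^4 - 3*d^3 + d^2 - 5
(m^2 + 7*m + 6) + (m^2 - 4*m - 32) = 2*m^2 + 3*m - 26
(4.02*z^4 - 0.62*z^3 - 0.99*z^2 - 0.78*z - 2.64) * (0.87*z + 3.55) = 3.4974*z^5 + 13.7316*z^4 - 3.0623*z^3 - 4.1931*z^2 - 5.0658*z - 9.372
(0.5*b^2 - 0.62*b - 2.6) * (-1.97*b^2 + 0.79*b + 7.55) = -0.985*b^4 + 1.6164*b^3 + 8.4072*b^2 - 6.735*b - 19.63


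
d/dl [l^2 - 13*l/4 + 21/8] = 2*l - 13/4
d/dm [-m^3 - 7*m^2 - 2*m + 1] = -3*m^2 - 14*m - 2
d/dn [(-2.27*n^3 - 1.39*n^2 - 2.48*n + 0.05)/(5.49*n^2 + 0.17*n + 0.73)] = (-12.4623*n^4 - 0.771799999999999*n^3 + 8.4076*n^2 - 2.5784*n - 1.8189)/(30.1401*n^4 + 1.8666*n^3 + 8.0443*n^2 + 0.2482*n + 0.5329)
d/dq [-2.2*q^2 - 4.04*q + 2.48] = -4.4*q - 4.04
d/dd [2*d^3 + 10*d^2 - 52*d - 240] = 6*d^2 + 20*d - 52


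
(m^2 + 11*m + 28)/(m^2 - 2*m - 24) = (m + 7)/(m - 6)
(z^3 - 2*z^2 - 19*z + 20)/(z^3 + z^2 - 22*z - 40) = (z - 1)/(z + 2)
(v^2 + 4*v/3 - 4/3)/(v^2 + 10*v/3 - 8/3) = (v + 2)/(v + 4)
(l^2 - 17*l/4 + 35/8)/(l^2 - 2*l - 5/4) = (4*l - 7)/(2*(2*l + 1))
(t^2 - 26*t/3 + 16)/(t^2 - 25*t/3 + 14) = (3*t - 8)/(3*t - 7)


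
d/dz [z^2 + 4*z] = 2*z + 4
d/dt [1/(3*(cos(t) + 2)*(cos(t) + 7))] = (2*cos(t) + 9)*sin(t)/(3*(cos(t) + 2)^2*(cos(t) + 7)^2)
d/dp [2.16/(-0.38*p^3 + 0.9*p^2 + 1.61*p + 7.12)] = (2.4624*p^2 - 3.888*p - 3.4776)/(-0.38*p^3 + 0.9*p^2 + 1.61*p + 7.12)^2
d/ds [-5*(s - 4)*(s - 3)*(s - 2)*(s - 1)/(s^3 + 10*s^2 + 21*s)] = 5*(-s^6 - 20*s^5 + 72*s^4 + 320*s^3 - 1163*s^2 + 480*s + 504)/(s^2*(s^4 + 20*s^3 + 142*s^2 + 420*s + 441))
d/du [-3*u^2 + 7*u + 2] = 7 - 6*u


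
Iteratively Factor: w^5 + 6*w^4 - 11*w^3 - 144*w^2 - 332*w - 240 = (w + 2)*(w^4 + 4*w^3 - 19*w^2 - 106*w - 120) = (w + 2)*(w + 3)*(w^3 + w^2 - 22*w - 40) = (w + 2)*(w + 3)*(w + 4)*(w^2 - 3*w - 10) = (w + 2)^2*(w + 3)*(w + 4)*(w - 5)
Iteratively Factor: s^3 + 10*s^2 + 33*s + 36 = (s + 3)*(s^2 + 7*s + 12) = (s + 3)^2*(s + 4)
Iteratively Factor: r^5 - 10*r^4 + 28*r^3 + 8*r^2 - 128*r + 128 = (r - 4)*(r^4 - 6*r^3 + 4*r^2 + 24*r - 32) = (r - 4)^2*(r^3 - 2*r^2 - 4*r + 8) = (r - 4)^2*(r - 2)*(r^2 - 4) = (r - 4)^2*(r - 2)*(r + 2)*(r - 2)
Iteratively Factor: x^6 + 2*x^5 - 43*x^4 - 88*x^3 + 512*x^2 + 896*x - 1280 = (x + 4)*(x^5 - 2*x^4 - 35*x^3 + 52*x^2 + 304*x - 320) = (x + 4)^2*(x^4 - 6*x^3 - 11*x^2 + 96*x - 80) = (x - 1)*(x + 4)^2*(x^3 - 5*x^2 - 16*x + 80) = (x - 5)*(x - 1)*(x + 4)^2*(x^2 - 16) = (x - 5)*(x - 4)*(x - 1)*(x + 4)^2*(x + 4)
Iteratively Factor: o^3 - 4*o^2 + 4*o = (o - 2)*(o^2 - 2*o) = (o - 2)^2*(o)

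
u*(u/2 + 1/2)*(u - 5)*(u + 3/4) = u^4/2 - 13*u^3/8 - 4*u^2 - 15*u/8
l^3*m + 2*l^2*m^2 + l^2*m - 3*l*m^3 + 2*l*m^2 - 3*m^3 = (l - m)*(l + 3*m)*(l*m + m)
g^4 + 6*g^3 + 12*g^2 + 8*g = g*(g + 2)^3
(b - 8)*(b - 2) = b^2 - 10*b + 16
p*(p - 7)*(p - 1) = p^3 - 8*p^2 + 7*p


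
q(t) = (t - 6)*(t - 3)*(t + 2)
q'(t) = (t - 6)*(t - 3) + (t - 6)*(t + 2) + (t - 3)*(t + 2)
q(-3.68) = -108.63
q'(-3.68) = 92.15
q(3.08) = -1.19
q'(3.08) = -14.66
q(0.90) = 31.06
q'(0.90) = -10.17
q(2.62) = 5.93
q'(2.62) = -16.09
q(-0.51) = 34.05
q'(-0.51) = 7.92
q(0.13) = 35.88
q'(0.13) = -1.77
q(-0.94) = 28.98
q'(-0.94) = 15.81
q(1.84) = 18.53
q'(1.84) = -15.60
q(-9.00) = -1260.00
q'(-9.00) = 369.00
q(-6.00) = -432.00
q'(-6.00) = 192.00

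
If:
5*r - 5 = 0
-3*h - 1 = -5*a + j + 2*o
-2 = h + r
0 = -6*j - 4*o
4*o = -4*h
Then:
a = -4/5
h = -3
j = -2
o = 3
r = 1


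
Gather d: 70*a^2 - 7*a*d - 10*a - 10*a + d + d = 70*a^2 - 20*a + d*(2 - 7*a)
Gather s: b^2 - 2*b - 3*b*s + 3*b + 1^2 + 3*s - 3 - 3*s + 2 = b^2 - 3*b*s + b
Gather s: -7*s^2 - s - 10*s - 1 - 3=-7*s^2 - 11*s - 4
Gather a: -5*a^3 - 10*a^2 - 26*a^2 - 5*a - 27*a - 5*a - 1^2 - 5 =-5*a^3 - 36*a^2 - 37*a - 6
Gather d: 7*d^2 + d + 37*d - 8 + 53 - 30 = 7*d^2 + 38*d + 15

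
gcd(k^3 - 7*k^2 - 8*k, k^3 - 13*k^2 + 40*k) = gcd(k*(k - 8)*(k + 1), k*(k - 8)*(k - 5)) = k^2 - 8*k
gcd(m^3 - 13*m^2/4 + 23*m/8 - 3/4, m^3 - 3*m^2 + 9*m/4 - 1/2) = m^2 - 5*m/2 + 1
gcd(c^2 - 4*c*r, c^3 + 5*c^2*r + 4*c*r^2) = c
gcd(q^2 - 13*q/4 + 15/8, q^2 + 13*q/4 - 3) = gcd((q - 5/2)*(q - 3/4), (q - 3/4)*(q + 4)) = q - 3/4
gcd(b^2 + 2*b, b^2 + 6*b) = b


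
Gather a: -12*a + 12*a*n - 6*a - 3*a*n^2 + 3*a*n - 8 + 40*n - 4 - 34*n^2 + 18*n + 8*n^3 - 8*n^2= a*(-3*n^2 + 15*n - 18) + 8*n^3 - 42*n^2 + 58*n - 12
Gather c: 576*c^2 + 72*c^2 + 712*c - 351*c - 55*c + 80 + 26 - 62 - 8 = 648*c^2 + 306*c + 36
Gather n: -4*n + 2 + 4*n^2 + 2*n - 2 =4*n^2 - 2*n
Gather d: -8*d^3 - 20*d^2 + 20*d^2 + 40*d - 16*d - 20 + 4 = -8*d^3 + 24*d - 16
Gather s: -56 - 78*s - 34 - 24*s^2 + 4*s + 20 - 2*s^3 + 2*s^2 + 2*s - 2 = -2*s^3 - 22*s^2 - 72*s - 72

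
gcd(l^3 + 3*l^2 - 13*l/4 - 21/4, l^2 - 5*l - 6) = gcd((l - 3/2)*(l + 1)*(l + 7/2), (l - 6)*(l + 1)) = l + 1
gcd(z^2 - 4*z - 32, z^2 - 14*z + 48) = z - 8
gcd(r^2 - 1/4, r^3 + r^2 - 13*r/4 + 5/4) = r - 1/2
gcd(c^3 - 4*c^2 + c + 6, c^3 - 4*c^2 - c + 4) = c + 1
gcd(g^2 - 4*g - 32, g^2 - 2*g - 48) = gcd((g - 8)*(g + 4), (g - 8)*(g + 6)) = g - 8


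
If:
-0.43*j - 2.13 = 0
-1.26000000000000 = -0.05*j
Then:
No Solution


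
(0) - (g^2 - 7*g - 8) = -g^2 + 7*g + 8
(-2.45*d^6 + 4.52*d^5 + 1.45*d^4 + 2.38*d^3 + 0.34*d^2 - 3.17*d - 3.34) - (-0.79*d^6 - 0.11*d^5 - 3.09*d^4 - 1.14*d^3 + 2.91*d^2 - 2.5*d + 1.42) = -1.66*d^6 + 4.63*d^5 + 4.54*d^4 + 3.52*d^3 - 2.57*d^2 - 0.67*d - 4.76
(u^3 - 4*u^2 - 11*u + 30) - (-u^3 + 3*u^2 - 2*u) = 2*u^3 - 7*u^2 - 9*u + 30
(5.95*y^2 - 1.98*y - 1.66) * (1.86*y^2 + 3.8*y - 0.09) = 11.067*y^4 + 18.9272*y^3 - 11.1471*y^2 - 6.1298*y + 0.1494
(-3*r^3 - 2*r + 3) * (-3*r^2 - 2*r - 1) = 9*r^5 + 6*r^4 + 9*r^3 - 5*r^2 - 4*r - 3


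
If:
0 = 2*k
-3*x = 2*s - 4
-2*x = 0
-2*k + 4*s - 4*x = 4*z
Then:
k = 0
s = 2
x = 0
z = 2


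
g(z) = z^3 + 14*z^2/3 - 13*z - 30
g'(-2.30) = -18.60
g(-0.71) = -18.78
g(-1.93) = 5.28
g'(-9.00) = 146.00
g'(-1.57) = -20.26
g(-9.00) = -264.00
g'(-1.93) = -19.84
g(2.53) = -16.82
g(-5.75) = 8.93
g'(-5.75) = 32.52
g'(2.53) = 29.82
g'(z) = 3*z^2 + 28*z/3 - 13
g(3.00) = 0.00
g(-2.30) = 12.42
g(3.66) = 33.96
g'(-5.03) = 15.96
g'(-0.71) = -18.11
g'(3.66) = 61.35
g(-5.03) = 26.20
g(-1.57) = -1.96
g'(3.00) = 42.00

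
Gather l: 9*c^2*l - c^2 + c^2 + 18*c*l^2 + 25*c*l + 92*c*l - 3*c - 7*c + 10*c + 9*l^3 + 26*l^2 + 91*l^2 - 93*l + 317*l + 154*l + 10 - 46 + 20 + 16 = 9*l^3 + l^2*(18*c + 117) + l*(9*c^2 + 117*c + 378)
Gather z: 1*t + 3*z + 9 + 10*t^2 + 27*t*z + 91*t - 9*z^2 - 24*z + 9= 10*t^2 + 92*t - 9*z^2 + z*(27*t - 21) + 18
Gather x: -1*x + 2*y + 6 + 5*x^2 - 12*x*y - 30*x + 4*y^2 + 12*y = 5*x^2 + x*(-12*y - 31) + 4*y^2 + 14*y + 6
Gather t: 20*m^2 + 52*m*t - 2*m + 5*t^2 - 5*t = 20*m^2 - 2*m + 5*t^2 + t*(52*m - 5)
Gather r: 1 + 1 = 2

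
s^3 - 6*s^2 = s^2*(s - 6)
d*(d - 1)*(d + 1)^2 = d^4 + d^3 - d^2 - d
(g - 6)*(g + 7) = g^2 + g - 42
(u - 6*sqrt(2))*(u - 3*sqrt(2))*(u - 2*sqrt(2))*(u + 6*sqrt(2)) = u^4 - 5*sqrt(2)*u^3 - 60*u^2 + 360*sqrt(2)*u - 864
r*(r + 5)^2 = r^3 + 10*r^2 + 25*r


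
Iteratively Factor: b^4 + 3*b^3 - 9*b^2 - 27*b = (b + 3)*(b^3 - 9*b) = (b - 3)*(b + 3)*(b^2 + 3*b) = b*(b - 3)*(b + 3)*(b + 3)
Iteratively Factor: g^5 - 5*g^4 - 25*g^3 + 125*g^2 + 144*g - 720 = (g + 3)*(g^4 - 8*g^3 - g^2 + 128*g - 240) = (g - 4)*(g + 3)*(g^3 - 4*g^2 - 17*g + 60) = (g - 5)*(g - 4)*(g + 3)*(g^2 + g - 12) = (g - 5)*(g - 4)*(g + 3)*(g + 4)*(g - 3)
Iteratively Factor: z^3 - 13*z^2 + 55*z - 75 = (z - 5)*(z^2 - 8*z + 15) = (z - 5)*(z - 3)*(z - 5)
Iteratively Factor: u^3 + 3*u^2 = (u)*(u^2 + 3*u) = u*(u + 3)*(u)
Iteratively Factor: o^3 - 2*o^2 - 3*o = (o - 3)*(o^2 + o) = o*(o - 3)*(o + 1)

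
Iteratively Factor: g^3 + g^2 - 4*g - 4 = (g + 2)*(g^2 - g - 2) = (g - 2)*(g + 2)*(g + 1)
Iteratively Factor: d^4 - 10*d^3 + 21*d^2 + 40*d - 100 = (d - 5)*(d^3 - 5*d^2 - 4*d + 20) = (d - 5)*(d - 2)*(d^2 - 3*d - 10) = (d - 5)*(d - 2)*(d + 2)*(d - 5)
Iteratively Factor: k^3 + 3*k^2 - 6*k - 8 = (k - 2)*(k^2 + 5*k + 4) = (k - 2)*(k + 4)*(k + 1)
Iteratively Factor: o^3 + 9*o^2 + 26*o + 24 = (o + 4)*(o^2 + 5*o + 6) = (o + 3)*(o + 4)*(o + 2)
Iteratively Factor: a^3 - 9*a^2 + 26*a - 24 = (a - 3)*(a^2 - 6*a + 8) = (a - 3)*(a - 2)*(a - 4)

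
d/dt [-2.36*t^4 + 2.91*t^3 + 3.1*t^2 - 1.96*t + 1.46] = -9.44*t^3 + 8.73*t^2 + 6.2*t - 1.96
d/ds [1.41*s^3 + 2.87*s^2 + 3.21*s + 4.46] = 4.23*s^2 + 5.74*s + 3.21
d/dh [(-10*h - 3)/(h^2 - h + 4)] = (-10*h^2 + 10*h + (2*h - 1)*(10*h + 3) - 40)/(h^2 - h + 4)^2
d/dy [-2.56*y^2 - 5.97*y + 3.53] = -5.12*y - 5.97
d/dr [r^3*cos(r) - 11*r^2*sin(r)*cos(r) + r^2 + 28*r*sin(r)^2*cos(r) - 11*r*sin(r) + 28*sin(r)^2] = -r^3*sin(r) + 3*r^2*cos(r) - 11*r^2*cos(2*r) - 7*r*sin(r) - 11*r*sin(2*r) + 21*r*sin(3*r) - 11*r*cos(r) + 2*r - 11*sin(r) + 28*sin(2*r) + 7*cos(r) - 7*cos(3*r)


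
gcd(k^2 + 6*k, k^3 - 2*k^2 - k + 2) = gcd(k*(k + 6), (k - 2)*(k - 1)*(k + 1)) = 1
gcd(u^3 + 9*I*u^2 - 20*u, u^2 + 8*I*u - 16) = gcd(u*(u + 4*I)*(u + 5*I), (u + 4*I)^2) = u + 4*I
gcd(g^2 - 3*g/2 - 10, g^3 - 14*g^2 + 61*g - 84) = g - 4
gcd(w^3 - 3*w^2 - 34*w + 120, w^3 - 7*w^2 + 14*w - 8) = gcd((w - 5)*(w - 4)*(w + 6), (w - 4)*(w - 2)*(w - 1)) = w - 4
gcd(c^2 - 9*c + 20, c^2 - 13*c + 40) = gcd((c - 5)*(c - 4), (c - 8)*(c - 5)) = c - 5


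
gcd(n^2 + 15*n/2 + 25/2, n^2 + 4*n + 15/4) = n + 5/2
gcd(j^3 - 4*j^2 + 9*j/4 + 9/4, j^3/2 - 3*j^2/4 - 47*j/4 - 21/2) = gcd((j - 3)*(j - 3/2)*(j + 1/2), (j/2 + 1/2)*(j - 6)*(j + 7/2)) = 1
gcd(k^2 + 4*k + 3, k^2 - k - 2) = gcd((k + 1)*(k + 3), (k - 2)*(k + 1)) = k + 1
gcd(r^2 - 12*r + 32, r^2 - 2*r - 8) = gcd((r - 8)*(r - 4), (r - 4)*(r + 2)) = r - 4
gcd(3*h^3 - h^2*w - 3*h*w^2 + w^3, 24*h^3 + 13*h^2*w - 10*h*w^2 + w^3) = -3*h^2 - 2*h*w + w^2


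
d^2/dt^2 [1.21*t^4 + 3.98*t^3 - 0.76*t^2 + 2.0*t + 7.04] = 14.52*t^2 + 23.88*t - 1.52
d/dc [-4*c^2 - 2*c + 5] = -8*c - 2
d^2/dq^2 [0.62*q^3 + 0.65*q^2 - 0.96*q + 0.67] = 3.72*q + 1.3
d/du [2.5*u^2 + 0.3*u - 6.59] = 5.0*u + 0.3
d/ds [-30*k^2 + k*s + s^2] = k + 2*s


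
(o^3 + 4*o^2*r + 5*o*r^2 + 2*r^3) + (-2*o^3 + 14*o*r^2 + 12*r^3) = -o^3 + 4*o^2*r + 19*o*r^2 + 14*r^3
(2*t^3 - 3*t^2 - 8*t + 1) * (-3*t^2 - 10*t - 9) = -6*t^5 - 11*t^4 + 36*t^3 + 104*t^2 + 62*t - 9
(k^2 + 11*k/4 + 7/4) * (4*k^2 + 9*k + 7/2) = 4*k^4 + 20*k^3 + 141*k^2/4 + 203*k/8 + 49/8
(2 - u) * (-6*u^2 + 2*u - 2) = 6*u^3 - 14*u^2 + 6*u - 4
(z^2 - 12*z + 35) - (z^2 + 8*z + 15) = 20 - 20*z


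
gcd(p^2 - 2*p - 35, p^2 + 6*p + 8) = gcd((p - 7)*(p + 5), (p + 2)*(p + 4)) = 1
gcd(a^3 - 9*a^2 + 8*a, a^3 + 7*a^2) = a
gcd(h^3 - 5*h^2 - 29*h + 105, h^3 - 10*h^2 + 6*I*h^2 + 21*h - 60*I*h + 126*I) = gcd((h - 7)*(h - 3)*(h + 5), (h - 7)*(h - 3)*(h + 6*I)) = h^2 - 10*h + 21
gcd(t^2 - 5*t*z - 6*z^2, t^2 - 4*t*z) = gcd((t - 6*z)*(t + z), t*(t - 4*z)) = 1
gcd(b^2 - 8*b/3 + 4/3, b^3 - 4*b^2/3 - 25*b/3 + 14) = b - 2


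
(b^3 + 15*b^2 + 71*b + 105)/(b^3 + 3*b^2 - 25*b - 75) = (b + 7)/(b - 5)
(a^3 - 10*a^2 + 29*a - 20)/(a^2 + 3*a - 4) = (a^2 - 9*a + 20)/(a + 4)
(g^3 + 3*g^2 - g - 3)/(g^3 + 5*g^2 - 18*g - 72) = (g^2 - 1)/(g^2 + 2*g - 24)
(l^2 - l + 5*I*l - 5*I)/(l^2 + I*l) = (l^2 - l + 5*I*l - 5*I)/(l*(l + I))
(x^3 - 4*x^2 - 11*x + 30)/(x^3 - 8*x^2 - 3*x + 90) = (x - 2)/(x - 6)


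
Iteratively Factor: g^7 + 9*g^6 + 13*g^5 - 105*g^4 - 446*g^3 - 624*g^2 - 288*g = (g + 3)*(g^6 + 6*g^5 - 5*g^4 - 90*g^3 - 176*g^2 - 96*g) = (g + 3)*(g + 4)*(g^5 + 2*g^4 - 13*g^3 - 38*g^2 - 24*g) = (g + 2)*(g + 3)*(g + 4)*(g^4 - 13*g^2 - 12*g) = (g + 2)*(g + 3)^2*(g + 4)*(g^3 - 3*g^2 - 4*g) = (g - 4)*(g + 2)*(g + 3)^2*(g + 4)*(g^2 + g) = (g - 4)*(g + 1)*(g + 2)*(g + 3)^2*(g + 4)*(g)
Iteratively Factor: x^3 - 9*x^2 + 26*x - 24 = (x - 2)*(x^2 - 7*x + 12) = (x - 4)*(x - 2)*(x - 3)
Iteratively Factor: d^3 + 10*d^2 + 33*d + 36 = (d + 4)*(d^2 + 6*d + 9) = (d + 3)*(d + 4)*(d + 3)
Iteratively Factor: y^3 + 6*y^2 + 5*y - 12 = (y + 4)*(y^2 + 2*y - 3) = (y + 3)*(y + 4)*(y - 1)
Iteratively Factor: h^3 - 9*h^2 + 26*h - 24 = (h - 2)*(h^2 - 7*h + 12) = (h - 3)*(h - 2)*(h - 4)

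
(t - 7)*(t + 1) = t^2 - 6*t - 7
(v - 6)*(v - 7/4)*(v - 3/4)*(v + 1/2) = v^4 - 8*v^3 + 193*v^2/16 + 9*v/32 - 63/16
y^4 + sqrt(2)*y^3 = y^3*(y + sqrt(2))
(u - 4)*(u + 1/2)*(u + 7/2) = u^3 - 57*u/4 - 7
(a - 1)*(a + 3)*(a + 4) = a^3 + 6*a^2 + 5*a - 12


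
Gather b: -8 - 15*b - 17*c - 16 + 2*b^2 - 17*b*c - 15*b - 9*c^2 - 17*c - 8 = 2*b^2 + b*(-17*c - 30) - 9*c^2 - 34*c - 32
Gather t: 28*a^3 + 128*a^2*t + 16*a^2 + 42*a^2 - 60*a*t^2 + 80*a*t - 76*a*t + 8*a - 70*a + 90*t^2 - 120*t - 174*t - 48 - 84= 28*a^3 + 58*a^2 - 62*a + t^2*(90 - 60*a) + t*(128*a^2 + 4*a - 294) - 132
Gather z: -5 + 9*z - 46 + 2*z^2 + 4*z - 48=2*z^2 + 13*z - 99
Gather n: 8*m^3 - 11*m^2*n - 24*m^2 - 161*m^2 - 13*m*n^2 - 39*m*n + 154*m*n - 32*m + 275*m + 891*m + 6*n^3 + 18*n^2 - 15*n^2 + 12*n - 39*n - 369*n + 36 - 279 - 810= 8*m^3 - 185*m^2 + 1134*m + 6*n^3 + n^2*(3 - 13*m) + n*(-11*m^2 + 115*m - 396) - 1053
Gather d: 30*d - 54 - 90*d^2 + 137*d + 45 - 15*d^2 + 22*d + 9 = -105*d^2 + 189*d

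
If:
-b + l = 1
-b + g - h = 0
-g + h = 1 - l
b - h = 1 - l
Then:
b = l - 1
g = 3*l - 3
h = 2*l - 2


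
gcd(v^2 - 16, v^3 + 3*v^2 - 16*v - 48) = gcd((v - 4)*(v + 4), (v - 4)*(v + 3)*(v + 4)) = v^2 - 16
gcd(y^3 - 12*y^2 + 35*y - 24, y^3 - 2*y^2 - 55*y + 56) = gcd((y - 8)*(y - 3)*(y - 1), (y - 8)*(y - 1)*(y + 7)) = y^2 - 9*y + 8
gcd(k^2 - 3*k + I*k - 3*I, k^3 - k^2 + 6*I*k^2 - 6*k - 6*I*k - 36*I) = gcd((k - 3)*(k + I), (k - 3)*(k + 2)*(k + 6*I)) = k - 3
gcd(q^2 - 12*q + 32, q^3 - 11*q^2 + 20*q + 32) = q^2 - 12*q + 32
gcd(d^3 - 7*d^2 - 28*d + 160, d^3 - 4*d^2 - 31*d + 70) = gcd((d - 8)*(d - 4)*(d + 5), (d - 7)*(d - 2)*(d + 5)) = d + 5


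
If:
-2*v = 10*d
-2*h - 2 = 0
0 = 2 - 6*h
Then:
No Solution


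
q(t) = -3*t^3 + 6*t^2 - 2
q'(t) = -9*t^2 + 12*t = 3*t*(4 - 3*t)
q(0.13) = -1.91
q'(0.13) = 1.41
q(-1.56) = 23.99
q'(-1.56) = -40.62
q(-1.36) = 16.64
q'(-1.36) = -32.97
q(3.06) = -31.78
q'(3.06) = -47.55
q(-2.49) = 81.52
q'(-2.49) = -85.68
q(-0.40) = -0.85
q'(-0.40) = -6.24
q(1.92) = -1.12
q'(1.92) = -10.14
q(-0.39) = -0.91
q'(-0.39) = -6.05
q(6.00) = -434.00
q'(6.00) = -252.00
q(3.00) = -29.00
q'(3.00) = -45.00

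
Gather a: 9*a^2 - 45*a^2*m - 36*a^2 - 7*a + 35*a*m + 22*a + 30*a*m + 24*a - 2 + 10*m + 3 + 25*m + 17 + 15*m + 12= a^2*(-45*m - 27) + a*(65*m + 39) + 50*m + 30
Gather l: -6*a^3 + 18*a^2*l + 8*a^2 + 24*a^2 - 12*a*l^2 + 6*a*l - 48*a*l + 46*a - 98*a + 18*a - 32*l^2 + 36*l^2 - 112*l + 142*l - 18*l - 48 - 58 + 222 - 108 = -6*a^3 + 32*a^2 - 34*a + l^2*(4 - 12*a) + l*(18*a^2 - 42*a + 12) + 8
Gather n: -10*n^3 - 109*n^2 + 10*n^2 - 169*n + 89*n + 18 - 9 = -10*n^3 - 99*n^2 - 80*n + 9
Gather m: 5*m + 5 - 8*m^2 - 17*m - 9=-8*m^2 - 12*m - 4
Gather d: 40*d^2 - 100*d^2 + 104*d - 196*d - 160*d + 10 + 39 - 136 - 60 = -60*d^2 - 252*d - 147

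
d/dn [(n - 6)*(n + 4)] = 2*n - 2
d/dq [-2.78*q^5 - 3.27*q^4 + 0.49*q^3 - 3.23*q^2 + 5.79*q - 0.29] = -13.9*q^4 - 13.08*q^3 + 1.47*q^2 - 6.46*q + 5.79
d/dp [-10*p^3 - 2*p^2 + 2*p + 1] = -30*p^2 - 4*p + 2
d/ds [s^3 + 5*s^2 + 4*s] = 3*s^2 + 10*s + 4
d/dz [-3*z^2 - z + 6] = -6*z - 1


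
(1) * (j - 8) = j - 8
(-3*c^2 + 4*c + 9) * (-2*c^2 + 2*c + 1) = 6*c^4 - 14*c^3 - 13*c^2 + 22*c + 9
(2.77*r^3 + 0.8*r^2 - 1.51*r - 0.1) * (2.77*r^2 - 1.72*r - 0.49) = 7.6729*r^5 - 2.5484*r^4 - 6.916*r^3 + 1.9282*r^2 + 0.9119*r + 0.049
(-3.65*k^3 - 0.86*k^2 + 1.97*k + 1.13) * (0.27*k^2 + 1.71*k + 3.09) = -0.9855*k^5 - 6.4737*k^4 - 12.2172*k^3 + 1.0164*k^2 + 8.0196*k + 3.4917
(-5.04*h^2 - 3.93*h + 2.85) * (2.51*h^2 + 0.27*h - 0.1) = -12.6504*h^4 - 11.2251*h^3 + 6.5964*h^2 + 1.1625*h - 0.285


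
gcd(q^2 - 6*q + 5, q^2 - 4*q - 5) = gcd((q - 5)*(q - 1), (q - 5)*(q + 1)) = q - 5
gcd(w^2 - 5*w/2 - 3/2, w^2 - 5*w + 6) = w - 3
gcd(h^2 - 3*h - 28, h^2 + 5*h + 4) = h + 4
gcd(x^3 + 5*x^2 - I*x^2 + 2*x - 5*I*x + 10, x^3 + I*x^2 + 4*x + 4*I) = x^2 - I*x + 2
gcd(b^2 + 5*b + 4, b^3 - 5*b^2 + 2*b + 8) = b + 1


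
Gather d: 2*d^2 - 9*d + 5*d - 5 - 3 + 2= 2*d^2 - 4*d - 6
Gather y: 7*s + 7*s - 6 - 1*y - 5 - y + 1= 14*s - 2*y - 10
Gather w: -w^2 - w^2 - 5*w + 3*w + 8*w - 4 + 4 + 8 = -2*w^2 + 6*w + 8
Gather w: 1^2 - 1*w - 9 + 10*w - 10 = 9*w - 18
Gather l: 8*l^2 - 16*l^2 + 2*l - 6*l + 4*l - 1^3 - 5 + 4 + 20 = 18 - 8*l^2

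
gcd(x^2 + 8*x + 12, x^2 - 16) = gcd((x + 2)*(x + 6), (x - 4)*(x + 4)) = 1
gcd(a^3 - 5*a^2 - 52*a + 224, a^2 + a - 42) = a + 7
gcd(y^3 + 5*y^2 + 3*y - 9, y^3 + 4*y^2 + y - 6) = y^2 + 2*y - 3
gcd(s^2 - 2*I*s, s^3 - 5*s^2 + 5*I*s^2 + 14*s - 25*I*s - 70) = s - 2*I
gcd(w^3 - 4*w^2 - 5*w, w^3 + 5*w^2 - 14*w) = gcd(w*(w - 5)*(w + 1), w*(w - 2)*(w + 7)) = w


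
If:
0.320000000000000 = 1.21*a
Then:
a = 0.26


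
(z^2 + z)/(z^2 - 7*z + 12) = z*(z + 1)/(z^2 - 7*z + 12)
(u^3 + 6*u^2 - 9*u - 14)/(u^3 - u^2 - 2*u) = (u + 7)/u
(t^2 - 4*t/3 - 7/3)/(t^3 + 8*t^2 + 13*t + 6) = (t - 7/3)/(t^2 + 7*t + 6)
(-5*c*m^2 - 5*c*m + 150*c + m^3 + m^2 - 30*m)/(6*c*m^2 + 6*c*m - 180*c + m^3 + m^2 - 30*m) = (-5*c + m)/(6*c + m)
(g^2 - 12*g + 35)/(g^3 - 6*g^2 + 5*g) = (g - 7)/(g*(g - 1))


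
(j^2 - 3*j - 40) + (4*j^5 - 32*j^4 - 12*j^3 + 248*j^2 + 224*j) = 4*j^5 - 32*j^4 - 12*j^3 + 249*j^2 + 221*j - 40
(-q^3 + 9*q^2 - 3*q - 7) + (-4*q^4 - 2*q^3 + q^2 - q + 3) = -4*q^4 - 3*q^3 + 10*q^2 - 4*q - 4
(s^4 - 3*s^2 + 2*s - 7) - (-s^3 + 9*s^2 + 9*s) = s^4 + s^3 - 12*s^2 - 7*s - 7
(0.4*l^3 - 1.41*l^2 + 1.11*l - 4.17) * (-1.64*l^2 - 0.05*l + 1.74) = -0.656*l^5 + 2.2924*l^4 - 1.0539*l^3 + 4.3299*l^2 + 2.1399*l - 7.2558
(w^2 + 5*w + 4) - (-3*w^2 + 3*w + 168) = 4*w^2 + 2*w - 164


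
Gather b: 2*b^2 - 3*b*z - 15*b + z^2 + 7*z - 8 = 2*b^2 + b*(-3*z - 15) + z^2 + 7*z - 8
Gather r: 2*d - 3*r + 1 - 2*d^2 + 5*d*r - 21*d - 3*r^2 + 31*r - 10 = -2*d^2 - 19*d - 3*r^2 + r*(5*d + 28) - 9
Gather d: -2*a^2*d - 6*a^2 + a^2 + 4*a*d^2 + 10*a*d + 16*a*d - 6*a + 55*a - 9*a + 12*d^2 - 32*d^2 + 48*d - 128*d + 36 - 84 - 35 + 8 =-5*a^2 + 40*a + d^2*(4*a - 20) + d*(-2*a^2 + 26*a - 80) - 75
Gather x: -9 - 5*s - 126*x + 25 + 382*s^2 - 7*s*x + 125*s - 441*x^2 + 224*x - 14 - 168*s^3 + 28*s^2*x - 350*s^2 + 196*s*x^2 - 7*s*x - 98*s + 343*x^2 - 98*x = -168*s^3 + 32*s^2 + 22*s + x^2*(196*s - 98) + x*(28*s^2 - 14*s) + 2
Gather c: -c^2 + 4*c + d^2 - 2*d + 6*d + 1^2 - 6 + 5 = -c^2 + 4*c + d^2 + 4*d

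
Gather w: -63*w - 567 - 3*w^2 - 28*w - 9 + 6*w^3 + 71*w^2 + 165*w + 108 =6*w^3 + 68*w^2 + 74*w - 468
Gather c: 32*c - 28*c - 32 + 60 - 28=4*c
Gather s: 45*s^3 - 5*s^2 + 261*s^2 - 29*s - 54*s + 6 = 45*s^3 + 256*s^2 - 83*s + 6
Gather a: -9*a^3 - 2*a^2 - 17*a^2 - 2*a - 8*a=-9*a^3 - 19*a^2 - 10*a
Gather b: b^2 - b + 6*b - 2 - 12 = b^2 + 5*b - 14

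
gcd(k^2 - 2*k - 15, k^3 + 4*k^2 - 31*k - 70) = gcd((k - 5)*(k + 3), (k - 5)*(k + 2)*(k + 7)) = k - 5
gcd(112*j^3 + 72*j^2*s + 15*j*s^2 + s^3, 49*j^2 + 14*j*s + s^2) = 7*j + s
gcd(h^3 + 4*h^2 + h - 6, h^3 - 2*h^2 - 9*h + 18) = h + 3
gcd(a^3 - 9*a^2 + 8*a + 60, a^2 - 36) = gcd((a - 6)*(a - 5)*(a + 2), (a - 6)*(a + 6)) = a - 6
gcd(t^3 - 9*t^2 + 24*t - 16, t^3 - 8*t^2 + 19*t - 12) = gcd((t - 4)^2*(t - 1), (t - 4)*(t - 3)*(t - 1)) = t^2 - 5*t + 4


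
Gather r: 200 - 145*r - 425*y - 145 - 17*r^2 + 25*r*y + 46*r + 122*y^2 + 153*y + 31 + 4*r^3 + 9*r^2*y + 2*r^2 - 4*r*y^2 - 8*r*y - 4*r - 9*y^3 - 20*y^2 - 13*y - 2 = 4*r^3 + r^2*(9*y - 15) + r*(-4*y^2 + 17*y - 103) - 9*y^3 + 102*y^2 - 285*y + 84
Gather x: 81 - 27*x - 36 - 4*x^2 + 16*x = -4*x^2 - 11*x + 45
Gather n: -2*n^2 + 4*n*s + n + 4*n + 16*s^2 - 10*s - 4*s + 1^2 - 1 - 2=-2*n^2 + n*(4*s + 5) + 16*s^2 - 14*s - 2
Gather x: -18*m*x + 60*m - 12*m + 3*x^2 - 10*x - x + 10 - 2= 48*m + 3*x^2 + x*(-18*m - 11) + 8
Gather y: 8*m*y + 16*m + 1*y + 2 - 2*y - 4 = 16*m + y*(8*m - 1) - 2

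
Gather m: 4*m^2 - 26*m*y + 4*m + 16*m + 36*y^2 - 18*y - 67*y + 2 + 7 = 4*m^2 + m*(20 - 26*y) + 36*y^2 - 85*y + 9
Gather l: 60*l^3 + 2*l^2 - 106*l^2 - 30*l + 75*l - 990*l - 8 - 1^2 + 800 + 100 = 60*l^3 - 104*l^2 - 945*l + 891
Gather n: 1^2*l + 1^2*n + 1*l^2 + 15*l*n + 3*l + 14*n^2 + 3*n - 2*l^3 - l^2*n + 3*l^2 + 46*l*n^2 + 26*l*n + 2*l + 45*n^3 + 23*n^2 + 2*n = -2*l^3 + 4*l^2 + 6*l + 45*n^3 + n^2*(46*l + 37) + n*(-l^2 + 41*l + 6)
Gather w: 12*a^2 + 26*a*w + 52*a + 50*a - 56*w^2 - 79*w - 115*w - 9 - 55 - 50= 12*a^2 + 102*a - 56*w^2 + w*(26*a - 194) - 114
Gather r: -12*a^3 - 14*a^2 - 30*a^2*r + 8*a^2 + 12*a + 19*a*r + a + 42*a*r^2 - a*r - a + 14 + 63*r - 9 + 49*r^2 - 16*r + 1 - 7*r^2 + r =-12*a^3 - 6*a^2 + 12*a + r^2*(42*a + 42) + r*(-30*a^2 + 18*a + 48) + 6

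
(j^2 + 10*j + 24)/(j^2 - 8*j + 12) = (j^2 + 10*j + 24)/(j^2 - 8*j + 12)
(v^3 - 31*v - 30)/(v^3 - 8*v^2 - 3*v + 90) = (v^2 + 6*v + 5)/(v^2 - 2*v - 15)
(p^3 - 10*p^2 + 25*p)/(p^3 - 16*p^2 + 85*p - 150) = p/(p - 6)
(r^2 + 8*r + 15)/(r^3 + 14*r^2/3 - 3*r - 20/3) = 3*(r + 3)/(3*r^2 - r - 4)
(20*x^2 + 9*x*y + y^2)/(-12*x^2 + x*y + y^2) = (-5*x - y)/(3*x - y)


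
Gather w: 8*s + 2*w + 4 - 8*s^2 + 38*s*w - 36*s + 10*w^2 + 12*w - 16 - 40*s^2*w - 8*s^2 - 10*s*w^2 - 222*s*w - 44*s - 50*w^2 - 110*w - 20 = -16*s^2 - 72*s + w^2*(-10*s - 40) + w*(-40*s^2 - 184*s - 96) - 32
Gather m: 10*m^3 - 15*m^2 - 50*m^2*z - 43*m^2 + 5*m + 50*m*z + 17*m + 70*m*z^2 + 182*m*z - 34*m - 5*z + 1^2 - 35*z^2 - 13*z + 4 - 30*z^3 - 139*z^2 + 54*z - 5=10*m^3 + m^2*(-50*z - 58) + m*(70*z^2 + 232*z - 12) - 30*z^3 - 174*z^2 + 36*z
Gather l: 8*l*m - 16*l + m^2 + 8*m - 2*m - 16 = l*(8*m - 16) + m^2 + 6*m - 16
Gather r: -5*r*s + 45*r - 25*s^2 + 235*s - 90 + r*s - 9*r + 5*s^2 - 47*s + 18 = r*(36 - 4*s) - 20*s^2 + 188*s - 72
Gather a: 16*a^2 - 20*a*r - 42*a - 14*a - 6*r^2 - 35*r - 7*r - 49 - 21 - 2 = 16*a^2 + a*(-20*r - 56) - 6*r^2 - 42*r - 72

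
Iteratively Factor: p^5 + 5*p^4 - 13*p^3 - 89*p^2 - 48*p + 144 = (p - 4)*(p^4 + 9*p^3 + 23*p^2 + 3*p - 36) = (p - 4)*(p + 3)*(p^3 + 6*p^2 + 5*p - 12) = (p - 4)*(p + 3)^2*(p^2 + 3*p - 4) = (p - 4)*(p + 3)^2*(p + 4)*(p - 1)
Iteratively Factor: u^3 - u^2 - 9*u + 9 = (u + 3)*(u^2 - 4*u + 3) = (u - 3)*(u + 3)*(u - 1)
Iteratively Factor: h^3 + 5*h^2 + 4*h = (h + 4)*(h^2 + h) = h*(h + 4)*(h + 1)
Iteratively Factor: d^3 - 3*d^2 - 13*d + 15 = (d - 1)*(d^2 - 2*d - 15) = (d - 5)*(d - 1)*(d + 3)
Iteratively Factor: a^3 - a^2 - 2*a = (a + 1)*(a^2 - 2*a) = a*(a + 1)*(a - 2)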